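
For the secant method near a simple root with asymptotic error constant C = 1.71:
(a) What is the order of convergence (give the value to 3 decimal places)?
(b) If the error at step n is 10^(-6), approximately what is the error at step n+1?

(a) Secant method has superlinear convergence with order φ = (1+√5)/2 ≈ 1.618.
    This means |e_{n+1}| ≈ C|e_n|^1.618.

(b) With |e_n| = 10^(-6) and C = 1.71:
    |e_{n+1}| ≈ 1.71 × (10^(-6))^1.618 = 1.71 × 10^(-9.71)

(a) ≈ 1.618 (golden ratio); (b) |e_{n+1}| ≈ 3.348e-10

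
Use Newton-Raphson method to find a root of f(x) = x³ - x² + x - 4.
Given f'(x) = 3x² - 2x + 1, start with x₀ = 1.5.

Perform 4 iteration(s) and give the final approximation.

f(x) = x³ - x² + x - 4
f'(x) = 3x² - 2x + 1
x₀ = 1.5

Newton-Raphson formula: x_{n+1} = x_n - f(x_n)/f'(x_n)

Iteration 1:
  f(1.500000) = -1.375000
  f'(1.500000) = 4.750000
  x_1 = 1.500000 - (-1.375000)/4.750000 = 1.789474
Iteration 2:
  f(1.789474) = 0.317539
  f'(1.789474) = 7.027701
  x_2 = 1.789474 - 0.317539/7.027701 = 1.744290
Iteration 3:
  f(1.744290) = 0.008826
  f'(1.744290) = 6.639061
  x_3 = 1.744290 - 0.008826/6.639061 = 1.742960
Iteration 4:
  f(1.742960) = 0.000007
  f'(1.742960) = 6.627811
  x_4 = 1.742960 - 0.000007/6.627811 = 1.742959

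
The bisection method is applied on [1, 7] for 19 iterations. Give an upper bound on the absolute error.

Bisection error bound: |error| ≤ (b-a)/2^n
|error| ≤ (7 - 1)/2^19 = 6/2^19
|error| ≤ 0.0000114441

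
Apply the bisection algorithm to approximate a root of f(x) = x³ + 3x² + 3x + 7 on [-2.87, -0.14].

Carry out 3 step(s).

f(x) = x³ + 3x² + 3x + 7
Initial interval: [-2.87, -0.14]

Iteration 1:
  c_1 = (-2.870000 + (-0.140000))/2 = -1.505000
  f(c_1) = f(-1.505000) = 5.871212
  f(a) × f(c) < 0, new interval: [-2.870000, -1.505000]
Iteration 2:
  c_2 = (-2.870000 + (-1.505000))/2 = -2.187500
  f(c_2) = f(-2.187500) = 4.325439
  f(a) × f(c) < 0, new interval: [-2.870000, -2.187500]
Iteration 3:
  c_3 = (-2.870000 + (-2.187500))/2 = -2.528750
  f(c_3) = f(-2.528750) = 2.427194
  f(a) × f(c) < 0, new interval: [-2.870000, -2.528750]

After 3 iteration(s), the approximation is c_3 = -2.528750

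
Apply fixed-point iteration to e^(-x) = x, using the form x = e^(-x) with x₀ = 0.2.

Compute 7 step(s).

Equation: e^(-x) = x
Fixed-point form: x = e^(-x)
x₀ = 0.2

x_1 = g(0.200000) = 0.818731
x_2 = g(0.818731) = 0.440991
x_3 = g(0.440991) = 0.643398
x_4 = g(0.643398) = 0.525503
x_5 = g(0.525503) = 0.591258
x_6 = g(0.591258) = 0.553631
x_7 = g(0.553631) = 0.574859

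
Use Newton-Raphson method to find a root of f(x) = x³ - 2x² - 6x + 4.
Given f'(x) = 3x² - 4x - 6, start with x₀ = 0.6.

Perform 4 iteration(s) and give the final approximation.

f(x) = x³ - 2x² - 6x + 4
f'(x) = 3x² - 4x - 6
x₀ = 0.6

Newton-Raphson formula: x_{n+1} = x_n - f(x_n)/f'(x_n)

Iteration 1:
  f(0.600000) = -0.104000
  f'(0.600000) = -7.320000
  x_1 = 0.600000 - (-0.104000)/(-7.320000) = 0.585792
Iteration 2:
  f(0.585792) = -0.000043
  f'(0.585792) = -7.313711
  x_2 = 0.585792 - (-0.000043)/(-7.313711) = 0.585786
Iteration 3:
  f(0.585786) = 0.000000
  f'(0.585786) = -7.313708
  x_3 = 0.585786 - 0.000000/(-7.313708) = 0.585786
Iteration 4:
  f(0.585786) = 0.000000
  f'(0.585786) = -7.313708
  x_4 = 0.585786 - 0.000000/(-7.313708) = 0.585786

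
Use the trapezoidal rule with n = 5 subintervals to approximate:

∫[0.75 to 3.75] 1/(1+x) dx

f(x) = 1/(1+x)
a = 0.75, b = 3.75, n = 5
h = (b - a)/n = 0.600000

Trapezoidal rule: (h/2)[f(x₀) + 2f(x₁) + 2f(x₂) + ... + f(xₙ)]

x_0 = 0.7500, f(x_0) = 0.571429, coefficient = 1
x_1 = 1.3500, f(x_1) = 0.425532, coefficient = 2
x_2 = 1.9500, f(x_2) = 0.338983, coefficient = 2
x_3 = 2.5500, f(x_3) = 0.281690, coefficient = 2
x_4 = 3.1500, f(x_4) = 0.240964, coefficient = 2
x_5 = 3.7500, f(x_5) = 0.210526, coefficient = 1

I ≈ (0.600000/2) × 3.356293 = 1.006888
Exact value: 0.998529
Error: 0.008359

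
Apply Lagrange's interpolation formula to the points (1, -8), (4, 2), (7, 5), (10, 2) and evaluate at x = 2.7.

Lagrange interpolation formula:
P(x) = Σ yᵢ × Lᵢ(x)
where Lᵢ(x) = Π_{j≠i} (x - xⱼ)/(xᵢ - xⱼ)

L_0(2.7) = (2.7 - 4)/(1 - 4) × (2.7 - 7)/(1 - 7) × (2.7 - 10)/(1 - 10) = 0.251895
L_1(2.7) = (2.7 - 1)/(4 - 1) × (2.7 - 7)/(4 - 7) × (2.7 - 10)/(4 - 10) = 0.988204
L_2(2.7) = (2.7 - 1)/(7 - 1) × (2.7 - 4)/(7 - 4) × (2.7 - 10)/(7 - 10) = -0.298759
L_3(2.7) = (2.7 - 1)/(10 - 1) × (2.7 - 4)/(10 - 4) × (2.7 - 7)/(10 - 7) = 0.058660

P(2.7) = (-8)×L_0(2.7) + 2×L_1(2.7) + 5×L_2(2.7) + 2×L_3(2.7)
P(2.7) = -1.415228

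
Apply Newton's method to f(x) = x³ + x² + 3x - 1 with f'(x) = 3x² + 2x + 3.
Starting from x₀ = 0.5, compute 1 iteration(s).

f(x) = x³ + x² + 3x - 1
f'(x) = 3x² + 2x + 3
x₀ = 0.5

Newton-Raphson formula: x_{n+1} = x_n - f(x_n)/f'(x_n)

Iteration 1:
  f(0.500000) = 0.875000
  f'(0.500000) = 4.750000
  x_1 = 0.500000 - 0.875000/4.750000 = 0.315789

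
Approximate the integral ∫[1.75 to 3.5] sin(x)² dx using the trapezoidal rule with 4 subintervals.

f(x) = sin(x)²
a = 1.75, b = 3.5, n = 4
h = (b - a)/n = 0.437500

Trapezoidal rule: (h/2)[f(x₀) + 2f(x₁) + 2f(x₂) + ... + f(xₙ)]

x_0 = 1.7500, f(x_0) = 0.968228, coefficient = 1
x_1 = 2.1875, f(x_1) = 0.665512, coefficient = 2
x_2 = 2.6250, f(x_2) = 0.243957, coefficient = 2
x_3 = 3.0625, f(x_3) = 0.006243, coefficient = 2
x_4 = 3.5000, f(x_4) = 0.123049, coefficient = 1

I ≈ (0.437500/2) × 2.922701 = 0.639341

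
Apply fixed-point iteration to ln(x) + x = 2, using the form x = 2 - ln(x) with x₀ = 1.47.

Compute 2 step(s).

Equation: ln(x) + x = 2
Fixed-point form: x = 2 - ln(x)
x₀ = 1.47

x_1 = g(1.470000) = 1.614738
x_2 = g(1.614738) = 1.520828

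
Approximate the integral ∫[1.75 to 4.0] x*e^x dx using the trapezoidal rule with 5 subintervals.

f(x) = x*e^x
a = 1.75, b = 4.0, n = 5
h = (b - a)/n = 0.450000

Trapezoidal rule: (h/2)[f(x₀) + 2f(x₁) + 2f(x₂) + ... + f(xₙ)]

x_0 = 1.7500, f(x_0) = 10.070555, coefficient = 1
x_1 = 2.2000, f(x_1) = 19.855030, coefficient = 2
x_2 = 2.6500, f(x_2) = 37.508202, coefficient = 2
x_3 = 3.1000, f(x_3) = 68.813649, coefficient = 2
x_4 = 3.5500, f(x_4) = 123.587277, coefficient = 2
x_5 = 4.0000, f(x_5) = 218.392600, coefficient = 1

I ≈ (0.450000/2) × 727.991471 = 163.798081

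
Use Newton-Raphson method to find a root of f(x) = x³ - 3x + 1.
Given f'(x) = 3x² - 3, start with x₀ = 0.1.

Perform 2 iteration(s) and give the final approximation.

f(x) = x³ - 3x + 1
f'(x) = 3x² - 3
x₀ = 0.1

Newton-Raphson formula: x_{n+1} = x_n - f(x_n)/f'(x_n)

Iteration 1:
  f(0.100000) = 0.701000
  f'(0.100000) = -2.970000
  x_1 = 0.100000 - 0.701000/(-2.970000) = 0.336027
Iteration 2:
  f(0.336027) = 0.029861
  f'(0.336027) = -2.661258
  x_2 = 0.336027 - 0.029861/(-2.661258) = 0.347248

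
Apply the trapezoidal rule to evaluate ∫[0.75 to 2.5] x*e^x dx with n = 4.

f(x) = x*e^x
a = 0.75, b = 2.5, n = 4
h = (b - a)/n = 0.437500

Trapezoidal rule: (h/2)[f(x₀) + 2f(x₁) + 2f(x₂) + ... + f(xₙ)]

x_0 = 0.7500, f(x_0) = 1.587750, coefficient = 1
x_1 = 1.1875, f(x_1) = 3.893663, coefficient = 2
x_2 = 1.6250, f(x_2) = 8.252431, coefficient = 2
x_3 = 2.0625, f(x_3) = 16.222819, coefficient = 2
x_4 = 2.5000, f(x_4) = 30.456235, coefficient = 1

I ≈ (0.437500/2) × 88.781810 = 19.421021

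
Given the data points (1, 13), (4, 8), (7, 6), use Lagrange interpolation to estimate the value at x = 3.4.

Lagrange interpolation formula:
P(x) = Σ yᵢ × Lᵢ(x)
where Lᵢ(x) = Π_{j≠i} (x - xⱼ)/(xᵢ - xⱼ)

L_0(3.4) = (3.4 - 4)/(1 - 4) × (3.4 - 7)/(1 - 7) = 0.120000
L_1(3.4) = (3.4 - 1)/(4 - 1) × (3.4 - 7)/(4 - 7) = 0.960000
L_2(3.4) = (3.4 - 1)/(7 - 1) × (3.4 - 4)/(7 - 4) = -0.080000

P(3.4) = 13×L_0(3.4) + 8×L_1(3.4) + 6×L_2(3.4)
P(3.4) = 8.760000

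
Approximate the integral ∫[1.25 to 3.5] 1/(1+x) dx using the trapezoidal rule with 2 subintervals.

f(x) = 1/(1+x)
a = 1.25, b = 3.5, n = 2
h = (b - a)/n = 1.125000

Trapezoidal rule: (h/2)[f(x₀) + 2f(x₁) + 2f(x₂) + ... + f(xₙ)]

x_0 = 1.2500, f(x_0) = 0.444444, coefficient = 1
x_1 = 2.3750, f(x_1) = 0.296296, coefficient = 2
x_2 = 3.5000, f(x_2) = 0.222222, coefficient = 1

I ≈ (1.125000/2) × 1.259259 = 0.708333
Exact value: 0.693147
Error: 0.015186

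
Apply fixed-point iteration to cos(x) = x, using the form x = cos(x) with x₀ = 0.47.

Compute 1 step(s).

Equation: cos(x) = x
Fixed-point form: x = cos(x)
x₀ = 0.47

x_1 = g(0.470000) = 0.891568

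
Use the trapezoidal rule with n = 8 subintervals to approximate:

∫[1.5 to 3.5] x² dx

f(x) = x²
a = 1.5, b = 3.5, n = 8
h = (b - a)/n = 0.250000

Trapezoidal rule: (h/2)[f(x₀) + 2f(x₁) + 2f(x₂) + ... + f(xₙ)]

x_0 = 1.5000, f(x_0) = 2.250000, coefficient = 1
x_1 = 1.7500, f(x_1) = 3.062500, coefficient = 2
x_2 = 2.0000, f(x_2) = 4.000000, coefficient = 2
x_3 = 2.2500, f(x_3) = 5.062500, coefficient = 2
x_4 = 2.5000, f(x_4) = 6.250000, coefficient = 2
x_5 = 2.7500, f(x_5) = 7.562500, coefficient = 2
x_6 = 3.0000, f(x_6) = 9.000000, coefficient = 2
x_7 = 3.2500, f(x_7) = 10.562500, coefficient = 2
x_8 = 3.5000, f(x_8) = 12.250000, coefficient = 1

I ≈ (0.250000/2) × 105.500000 = 13.187500
Exact value: 13.166667
Error: 0.020833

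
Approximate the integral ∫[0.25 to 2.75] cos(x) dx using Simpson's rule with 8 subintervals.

f(x) = cos(x)
a = 0.25, b = 2.75, n = 8
h = (b - a)/n = 0.312500

Simpson's rule: (h/3)[f(x₀) + 4f(x₁) + 2f(x₂) + ... + f(xₙ)]

x_0 = 0.2500, f(x_0) = 0.968912, coefficient = 1
x_1 = 0.5625, f(x_1) = 0.845924, coefficient = 4
x_2 = 0.8750, f(x_2) = 0.640997, coefficient = 2
x_3 = 1.1875, f(x_3) = 0.373980, coefficient = 4
x_4 = 1.5000, f(x_4) = 0.070737, coefficient = 2
x_5 = 1.8125, f(x_5) = -0.239357, coefficient = 4
x_6 = 2.1250, f(x_6) = -0.526266, coefficient = 2
x_7 = 2.4375, f(x_7) = -0.762199, coefficient = 4
x_8 = 2.7500, f(x_8) = -0.924302, coefficient = 1

I ≈ (0.312500/3) × 1.288937 = 0.134264
Exact value: 0.134257
Error: 0.000007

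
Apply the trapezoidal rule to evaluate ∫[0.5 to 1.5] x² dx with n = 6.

f(x) = x²
a = 0.5, b = 1.5, n = 6
h = (b - a)/n = 0.166667

Trapezoidal rule: (h/2)[f(x₀) + 2f(x₁) + 2f(x₂) + ... + f(xₙ)]

x_0 = 0.5000, f(x_0) = 0.250000, coefficient = 1
x_1 = 0.6667, f(x_1) = 0.444444, coefficient = 2
x_2 = 0.8333, f(x_2) = 0.694444, coefficient = 2
x_3 = 1.0000, f(x_3) = 1.000000, coefficient = 2
x_4 = 1.1667, f(x_4) = 1.361111, coefficient = 2
x_5 = 1.3333, f(x_5) = 1.777778, coefficient = 2
x_6 = 1.5000, f(x_6) = 2.250000, coefficient = 1

I ≈ (0.166667/2) × 13.055556 = 1.087963
Exact value: 1.083333
Error: 0.004630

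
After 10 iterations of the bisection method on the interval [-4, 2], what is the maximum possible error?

Bisection error bound: |error| ≤ (b-a)/2^n
|error| ≤ (2 - (-4))/2^10 = 6/2^10
|error| ≤ 0.0058593750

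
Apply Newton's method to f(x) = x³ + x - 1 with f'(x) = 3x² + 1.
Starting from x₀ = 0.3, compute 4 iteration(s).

f(x) = x³ + x - 1
f'(x) = 3x² + 1
x₀ = 0.3

Newton-Raphson formula: x_{n+1} = x_n - f(x_n)/f'(x_n)

Iteration 1:
  f(0.300000) = -0.673000
  f'(0.300000) = 1.270000
  x_1 = 0.300000 - (-0.673000)/1.270000 = 0.829921
Iteration 2:
  f(0.829921) = 0.401546
  f'(0.829921) = 3.066308
  x_2 = 0.829921 - 0.401546/3.066308 = 0.698967
Iteration 3:
  f(0.698967) = 0.040451
  f'(0.698967) = 2.465665
  x_3 = 0.698967 - 0.040451/2.465665 = 0.682561
Iteration 4:
  f(0.682561) = 0.000560
  f'(0.682561) = 2.397670
  x_4 = 0.682561 - 0.000560/2.397670 = 0.682328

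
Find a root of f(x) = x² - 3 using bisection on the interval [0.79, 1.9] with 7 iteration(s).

f(x) = x² - 3
Initial interval: [0.79, 1.9]

Iteration 1:
  c_1 = (0.790000 + 1.900000)/2 = 1.345000
  f(c_1) = f(1.345000) = -1.190975
  f(a) × f(c) ≥ 0, new interval: [1.345000, 1.900000]
Iteration 2:
  c_2 = (1.345000 + 1.900000)/2 = 1.622500
  f(c_2) = f(1.622500) = -0.367494
  f(a) × f(c) ≥ 0, new interval: [1.622500, 1.900000]
Iteration 3:
  c_3 = (1.622500 + 1.900000)/2 = 1.761250
  f(c_3) = f(1.761250) = 0.102002
  f(a) × f(c) < 0, new interval: [1.622500, 1.761250]
Iteration 4:
  c_4 = (1.622500 + 1.761250)/2 = 1.691875
  f(c_4) = f(1.691875) = -0.137559
  f(a) × f(c) ≥ 0, new interval: [1.691875, 1.761250]
Iteration 5:
  c_5 = (1.691875 + 1.761250)/2 = 1.726562
  f(c_5) = f(1.726562) = -0.018982
  f(a) × f(c) ≥ 0, new interval: [1.726562, 1.761250]
Iteration 6:
  c_6 = (1.726562 + 1.761250)/2 = 1.743906
  f(c_6) = f(1.743906) = 0.041209
  f(a) × f(c) < 0, new interval: [1.726562, 1.743906]
Iteration 7:
  c_7 = (1.726562 + 1.743906)/2 = 1.735234
  f(c_7) = f(1.735234) = 0.011038
  f(a) × f(c) < 0, new interval: [1.726562, 1.735234]

After 7 iteration(s), the approximation is c_7 = 1.735234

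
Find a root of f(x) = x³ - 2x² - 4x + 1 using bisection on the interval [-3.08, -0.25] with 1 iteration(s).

f(x) = x³ - 2x² - 4x + 1
Initial interval: [-3.08, -0.25]

Iteration 1:
  c_1 = (-3.080000 + (-0.250000))/2 = -1.665000
  f(c_1) = f(-1.665000) = -2.500205
  f(a) × f(c) ≥ 0, new interval: [-1.665000, -0.250000]

After 1 iteration(s), the approximation is c_1 = -1.665000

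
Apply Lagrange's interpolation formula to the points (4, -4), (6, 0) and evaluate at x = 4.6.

Lagrange interpolation formula:
P(x) = Σ yᵢ × Lᵢ(x)
where Lᵢ(x) = Π_{j≠i} (x - xⱼ)/(xᵢ - xⱼ)

L_0(4.6) = (4.6 - 6)/(4 - 6) = 0.700000
L_1(4.6) = (4.6 - 4)/(6 - 4) = 0.300000

P(4.6) = (-4)×L_0(4.6) + 0×L_1(4.6)
P(4.6) = -2.800000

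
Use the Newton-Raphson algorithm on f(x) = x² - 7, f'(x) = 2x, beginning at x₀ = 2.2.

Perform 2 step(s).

f(x) = x² - 7
f'(x) = 2x
x₀ = 2.2

Newton-Raphson formula: x_{n+1} = x_n - f(x_n)/f'(x_n)

Iteration 1:
  f(2.200000) = -2.160000
  f'(2.200000) = 4.400000
  x_1 = 2.200000 - (-2.160000)/4.400000 = 2.690909
Iteration 2:
  f(2.690909) = 0.240992
  f'(2.690909) = 5.381818
  x_2 = 2.690909 - 0.240992/5.381818 = 2.646130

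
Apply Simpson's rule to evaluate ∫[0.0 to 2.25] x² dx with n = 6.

f(x) = x²
a = 0.0, b = 2.25, n = 6
h = (b - a)/n = 0.375000

Simpson's rule: (h/3)[f(x₀) + 4f(x₁) + 2f(x₂) + ... + f(xₙ)]

x_0 = 0.0000, f(x_0) = 0.000000, coefficient = 1
x_1 = 0.3750, f(x_1) = 0.140625, coefficient = 4
x_2 = 0.7500, f(x_2) = 0.562500, coefficient = 2
x_3 = 1.1250, f(x_3) = 1.265625, coefficient = 4
x_4 = 1.5000, f(x_4) = 2.250000, coefficient = 2
x_5 = 1.8750, f(x_5) = 3.515625, coefficient = 4
x_6 = 2.2500, f(x_6) = 5.062500, coefficient = 1

I ≈ (0.375000/3) × 30.375000 = 3.796875
Exact value: 3.796875
Error: 0.000000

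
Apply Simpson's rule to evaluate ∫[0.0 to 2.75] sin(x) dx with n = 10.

f(x) = sin(x)
a = 0.0, b = 2.75, n = 10
h = (b - a)/n = 0.275000

Simpson's rule: (h/3)[f(x₀) + 4f(x₁) + 2f(x₂) + ... + f(xₙ)]

x_0 = 0.0000, f(x_0) = 0.000000, coefficient = 1
x_1 = 0.2750, f(x_1) = 0.271547, coefficient = 4
x_2 = 0.5500, f(x_2) = 0.522687, coefficient = 2
x_3 = 0.8250, f(x_3) = 0.734548, coefficient = 4
x_4 = 1.1000, f(x_4) = 0.891207, coefficient = 2
x_5 = 1.3750, f(x_5) = 0.980893, coefficient = 4
x_6 = 1.6500, f(x_6) = 0.996865, coefficient = 2
x_7 = 1.9250, f(x_7) = 0.937923, coefficient = 4
x_8 = 2.2000, f(x_8) = 0.808496, coefficient = 2
x_9 = 2.4750, f(x_9) = 0.618312, coefficient = 4
x_10 = 2.7500, f(x_10) = 0.381661, coefficient = 1

I ≈ (0.275000/3) × 20.993063 = 1.924364
Exact value: 1.924302
Error: 0.000062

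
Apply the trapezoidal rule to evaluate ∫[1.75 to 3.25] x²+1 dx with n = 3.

f(x) = x²+1
a = 1.75, b = 3.25, n = 3
h = (b - a)/n = 0.500000

Trapezoidal rule: (h/2)[f(x₀) + 2f(x₁) + 2f(x₂) + ... + f(xₙ)]

x_0 = 1.7500, f(x_0) = 4.062500, coefficient = 1
x_1 = 2.2500, f(x_1) = 6.062500, coefficient = 2
x_2 = 2.7500, f(x_2) = 8.562500, coefficient = 2
x_3 = 3.2500, f(x_3) = 11.562500, coefficient = 1

I ≈ (0.500000/2) × 44.875000 = 11.218750
Exact value: 11.156250
Error: 0.062500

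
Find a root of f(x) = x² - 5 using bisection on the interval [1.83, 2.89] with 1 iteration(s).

f(x) = x² - 5
Initial interval: [1.83, 2.89]

Iteration 1:
  c_1 = (1.830000 + 2.890000)/2 = 2.360000
  f(c_1) = f(2.360000) = 0.569600
  f(a) × f(c) < 0, new interval: [1.830000, 2.360000]

After 1 iteration(s), the approximation is c_1 = 2.360000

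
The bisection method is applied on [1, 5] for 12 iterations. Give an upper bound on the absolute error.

Bisection error bound: |error| ≤ (b-a)/2^n
|error| ≤ (5 - 1)/2^12 = 4/2^12
|error| ≤ 0.0009765625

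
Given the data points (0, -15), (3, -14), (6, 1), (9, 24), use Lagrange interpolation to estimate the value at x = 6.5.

Lagrange interpolation formula:
P(x) = Σ yᵢ × Lᵢ(x)
where Lᵢ(x) = Π_{j≠i} (x - xⱼ)/(xᵢ - xⱼ)

L_0(6.5) = (6.5 - 3)/(0 - 3) × (6.5 - 6)/(0 - 6) × (6.5 - 9)/(0 - 9) = 0.027006
L_1(6.5) = (6.5 - 0)/(3 - 0) × (6.5 - 6)/(3 - 6) × (6.5 - 9)/(3 - 9) = -0.150463
L_2(6.5) = (6.5 - 0)/(6 - 0) × (6.5 - 3)/(6 - 3) × (6.5 - 9)/(6 - 9) = 1.053241
L_3(6.5) = (6.5 - 0)/(9 - 0) × (6.5 - 3)/(9 - 3) × (6.5 - 6)/(9 - 6) = 0.070216

P(6.5) = (-15)×L_0(6.5) + (-14)×L_1(6.5) + 1×L_2(6.5) + 24×L_3(6.5)
P(6.5) = 4.439815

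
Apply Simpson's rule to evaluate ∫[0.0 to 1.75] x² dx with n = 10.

f(x) = x²
a = 0.0, b = 1.75, n = 10
h = (b - a)/n = 0.175000

Simpson's rule: (h/3)[f(x₀) + 4f(x₁) + 2f(x₂) + ... + f(xₙ)]

x_0 = 0.0000, f(x_0) = 0.000000, coefficient = 1
x_1 = 0.1750, f(x_1) = 0.030625, coefficient = 4
x_2 = 0.3500, f(x_2) = 0.122500, coefficient = 2
x_3 = 0.5250, f(x_3) = 0.275625, coefficient = 4
x_4 = 0.7000, f(x_4) = 0.490000, coefficient = 2
x_5 = 0.8750, f(x_5) = 0.765625, coefficient = 4
x_6 = 1.0500, f(x_6) = 1.102500, coefficient = 2
x_7 = 1.2250, f(x_7) = 1.500625, coefficient = 4
x_8 = 1.4000, f(x_8) = 1.960000, coefficient = 2
x_9 = 1.5750, f(x_9) = 2.480625, coefficient = 4
x_10 = 1.7500, f(x_10) = 3.062500, coefficient = 1

I ≈ (0.175000/3) × 30.625000 = 1.786458
Exact value: 1.786458
Error: 0.000000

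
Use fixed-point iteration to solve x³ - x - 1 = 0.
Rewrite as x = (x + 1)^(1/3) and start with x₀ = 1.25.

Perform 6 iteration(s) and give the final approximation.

Equation: x³ - x - 1 = 0
Fixed-point form: x = (x + 1)^(1/3)
x₀ = 1.25

x_1 = g(1.250000) = 1.310371
x_2 = g(1.310371) = 1.321987
x_3 = g(1.321987) = 1.324199
x_4 = g(1.324199) = 1.324619
x_5 = g(1.324619) = 1.324699
x_6 = g(1.324699) = 1.324714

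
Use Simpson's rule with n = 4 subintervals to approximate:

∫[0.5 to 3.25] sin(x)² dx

f(x) = sin(x)²
a = 0.5, b = 3.25, n = 4
h = (b - a)/n = 0.687500

Simpson's rule: (h/3)[f(x₀) + 4f(x₁) + 2f(x₂) + ... + f(xₙ)]

x_0 = 0.5000, f(x_0) = 0.229849, coefficient = 1
x_1 = 1.1875, f(x_1) = 0.860139, coefficient = 4
x_2 = 1.8750, f(x_2) = 0.910280, coefficient = 2
x_3 = 2.5625, f(x_3) = 0.299499, coefficient = 4
x_4 = 3.2500, f(x_4) = 0.011706, coefficient = 1

I ≈ (0.687500/3) × 6.700666 = 1.535569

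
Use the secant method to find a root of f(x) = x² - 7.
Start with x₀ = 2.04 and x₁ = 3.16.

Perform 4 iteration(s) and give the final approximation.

f(x) = x² - 7
x₀ = 2.04, x₁ = 3.16

Secant formula: x_{n+1} = x_n - f(x_n)(x_n - x_{n-1})/(f(x_n) - f(x_{n-1}))

Iteration 1:
  f(2.040000) = -2.838400
  f(3.160000) = 2.985600
  x_2 = 3.160000 - 2.985600×(3.160000 - 2.040000)/(2.985600 - (-2.838400))
       = 2.585846
Iteration 2:
  f(3.160000) = 2.985600
  f(2.585846) = -0.313400
  x_3 = 2.585846 - (-0.313400)×(2.585846 - 3.160000)/(-0.313400 - 2.985600)
       = 2.640390
Iteration 3:
  f(2.585846) = -0.313400
  f(2.640390) = -0.028341
  x_4 = 2.640390 - (-0.028341)×(2.640390 - 2.585846)/(-0.028341 - (-0.313400))
       = 2.645813
Iteration 4:
  f(2.640390) = -0.028341
  f(2.645813) = 0.000325
  x_5 = 2.645813 - 0.000325×(2.645813 - 2.640390)/(0.000325 - (-0.028341))
       = 2.645751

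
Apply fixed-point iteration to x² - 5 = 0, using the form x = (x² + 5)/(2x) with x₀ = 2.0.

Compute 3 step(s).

Equation: x² - 5 = 0
Fixed-point form: x = (x² + 5)/(2x)
x₀ = 2.0

x_1 = g(2.000000) = 2.250000
x_2 = g(2.250000) = 2.236111
x_3 = g(2.236111) = 2.236068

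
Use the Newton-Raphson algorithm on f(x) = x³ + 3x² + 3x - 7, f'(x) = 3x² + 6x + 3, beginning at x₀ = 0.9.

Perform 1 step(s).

f(x) = x³ + 3x² + 3x - 7
f'(x) = 3x² + 6x + 3
x₀ = 0.9

Newton-Raphson formula: x_{n+1} = x_n - f(x_n)/f'(x_n)

Iteration 1:
  f(0.900000) = -1.141000
  f'(0.900000) = 10.830000
  x_1 = 0.900000 - (-1.141000)/10.830000 = 1.005355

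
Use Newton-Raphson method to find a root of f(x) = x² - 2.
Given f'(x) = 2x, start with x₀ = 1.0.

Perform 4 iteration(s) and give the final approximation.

f(x) = x² - 2
f'(x) = 2x
x₀ = 1.0

Newton-Raphson formula: x_{n+1} = x_n - f(x_n)/f'(x_n)

Iteration 1:
  f(1.000000) = -1.000000
  f'(1.000000) = 2.000000
  x_1 = 1.000000 - (-1.000000)/2.000000 = 1.500000
Iteration 2:
  f(1.500000) = 0.250000
  f'(1.500000) = 3.000000
  x_2 = 1.500000 - 0.250000/3.000000 = 1.416667
Iteration 3:
  f(1.416667) = 0.006944
  f'(1.416667) = 2.833333
  x_3 = 1.416667 - 0.006944/2.833333 = 1.414216
Iteration 4:
  f(1.414216) = 0.000006
  f'(1.414216) = 2.828431
  x_4 = 1.414216 - 0.000006/2.828431 = 1.414214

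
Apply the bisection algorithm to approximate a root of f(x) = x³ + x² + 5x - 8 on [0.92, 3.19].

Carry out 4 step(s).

f(x) = x³ + x² + 5x - 8
Initial interval: [0.92, 3.19]

Iteration 1:
  c_1 = (0.920000 + 3.190000)/2 = 2.055000
  f(c_1) = f(2.055000) = 15.176341
  f(a) × f(c) < 0, new interval: [0.920000, 2.055000]
Iteration 2:
  c_2 = (0.920000 + 2.055000)/2 = 1.487500
  f(c_2) = f(1.487500) = 4.941482
  f(a) × f(c) < 0, new interval: [0.920000, 1.487500]
Iteration 3:
  c_3 = (0.920000 + 1.487500)/2 = 1.203750
  f(c_3) = f(1.203750) = 1.212015
  f(a) × f(c) < 0, new interval: [0.920000, 1.203750]
Iteration 4:
  c_4 = (0.920000 + 1.203750)/2 = 1.061875
  f(c_4) = f(1.061875) = -0.365699
  f(a) × f(c) ≥ 0, new interval: [1.061875, 1.203750]

After 4 iteration(s), the approximation is c_4 = 1.061875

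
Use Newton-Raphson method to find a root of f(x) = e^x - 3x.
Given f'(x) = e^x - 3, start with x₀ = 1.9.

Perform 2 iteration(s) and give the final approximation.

f(x) = e^x - 3x
f'(x) = e^x - 3
x₀ = 1.9

Newton-Raphson formula: x_{n+1} = x_n - f(x_n)/f'(x_n)

Iteration 1:
  f(1.900000) = 0.985894
  f'(1.900000) = 3.685894
  x_1 = 1.900000 - 0.985894/3.685894 = 1.632522
Iteration 2:
  f(1.632522) = 0.219198
  f'(1.632522) = 2.116765
  x_2 = 1.632522 - 0.219198/2.116765 = 1.528969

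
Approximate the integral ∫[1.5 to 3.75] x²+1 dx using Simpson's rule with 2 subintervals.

f(x) = x²+1
a = 1.5, b = 3.75, n = 2
h = (b - a)/n = 1.125000

Simpson's rule: (h/3)[f(x₀) + 4f(x₁) + 2f(x₂) + ... + f(xₙ)]

x_0 = 1.5000, f(x_0) = 3.250000, coefficient = 1
x_1 = 2.6250, f(x_1) = 7.890625, coefficient = 4
x_2 = 3.7500, f(x_2) = 15.062500, coefficient = 1

I ≈ (1.125000/3) × 49.875000 = 18.703125
Exact value: 18.703125
Error: 0.000000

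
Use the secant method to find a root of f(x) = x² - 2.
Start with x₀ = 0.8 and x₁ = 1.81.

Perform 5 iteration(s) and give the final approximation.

f(x) = x² - 2
x₀ = 0.8, x₁ = 1.81

Secant formula: x_{n+1} = x_n - f(x_n)(x_n - x_{n-1})/(f(x_n) - f(x_{n-1}))

Iteration 1:
  f(0.800000) = -1.360000
  f(1.810000) = 1.276100
  x_2 = 1.810000 - 1.276100×(1.810000 - 0.800000)/(1.276100 - (-1.360000))
       = 1.321073
Iteration 2:
  f(1.810000) = 1.276100
  f(1.321073) = -0.254767
  x_3 = 1.321073 - (-0.254767)×(1.321073 - 1.810000)/(-0.254767 - 1.276100)
       = 1.402440
Iteration 3:
  f(1.321073) = -0.254767
  f(1.402440) = -0.033162
  x_4 = 1.402440 - (-0.033162)×(1.402440 - 1.321073)/(-0.033162 - (-0.254767))
       = 1.414616
Iteration 4:
  f(1.402440) = -0.033162
  f(1.414616) = 0.001139
  x_5 = 1.414616 - 0.001139×(1.414616 - 1.402440)/(0.001139 - (-0.033162))
       = 1.414212
Iteration 5:
  f(1.414616) = 0.001139
  f(1.414212) = -0.000005
  x_6 = 1.414212 - (-0.000005)×(1.414212 - 1.414616)/(-0.000005 - 0.001139)
       = 1.414214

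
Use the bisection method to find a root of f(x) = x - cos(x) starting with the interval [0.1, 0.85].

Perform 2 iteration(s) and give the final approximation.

f(x) = x - cos(x)
Initial interval: [0.1, 0.85]

Iteration 1:
  c_1 = (0.100000 + 0.850000)/2 = 0.475000
  f(c_1) = f(0.475000) = -0.414293
  f(a) × f(c) ≥ 0, new interval: [0.475000, 0.850000]
Iteration 2:
  c_2 = (0.475000 + 0.850000)/2 = 0.662500
  f(c_2) = f(0.662500) = -0.125957
  f(a) × f(c) ≥ 0, new interval: [0.662500, 0.850000]

After 2 iteration(s), the approximation is c_2 = 0.662500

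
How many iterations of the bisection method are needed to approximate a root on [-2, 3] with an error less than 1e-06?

We need (b-a)/2^n ≤ 1e-06
(3 - (-2))/2^n ≤ 1e-06
5/2^n ≤ 1e-06
2^n ≥ 5000000
n ≥ log₂(5000000) = 22.25
n ≥ 23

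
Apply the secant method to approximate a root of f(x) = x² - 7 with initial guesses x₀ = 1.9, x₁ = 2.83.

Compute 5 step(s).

f(x) = x² - 7
x₀ = 1.9, x₁ = 2.83

Secant formula: x_{n+1} = x_n - f(x_n)(x_n - x_{n-1})/(f(x_n) - f(x_{n-1}))

Iteration 1:
  f(1.900000) = -3.390000
  f(2.830000) = 1.008900
  x_2 = 2.830000 - 1.008900×(2.830000 - 1.900000)/(1.008900 - (-3.390000))
       = 2.616702
Iteration 2:
  f(2.830000) = 1.008900
  f(2.616702) = -0.152871
  x_3 = 2.616702 - (-0.152871)×(2.616702 - 2.830000)/(-0.152871 - 1.008900)
       = 2.644769
Iteration 3:
  f(2.616702) = -0.152871
  f(2.644769) = -0.005199
  x_4 = 2.644769 - (-0.005199)×(2.644769 - 2.616702)/(-0.005199 - (-0.152871))
       = 2.645757
Iteration 4:
  f(2.644769) = -0.005199
  f(2.645757) = 0.000029
  x_5 = 2.645757 - 0.000029×(2.645757 - 2.644769)/(0.000029 - (-0.005199))
       = 2.645751
Iteration 5:
  f(2.645757) = 0.000029
  f(2.645751) = 0.000000
  x_6 = 2.645751 - 0.000000×(2.645751 - 2.645757)/(0.000000 - 0.000029)
       = 2.645751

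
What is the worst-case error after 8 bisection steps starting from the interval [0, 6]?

Bisection error bound: |error| ≤ (b-a)/2^n
|error| ≤ (6 - 0)/2^8 = 6/2^8
|error| ≤ 0.0234375000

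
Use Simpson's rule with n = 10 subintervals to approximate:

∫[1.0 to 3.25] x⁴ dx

f(x) = x⁴
a = 1.0, b = 3.25, n = 10
h = (b - a)/n = 0.225000

Simpson's rule: (h/3)[f(x₀) + 4f(x₁) + 2f(x₂) + ... + f(xₙ)]

x_0 = 1.0000, f(x_0) = 1.000000, coefficient = 1
x_1 = 1.2250, f(x_1) = 2.251875, coefficient = 4
x_2 = 1.4500, f(x_2) = 4.420506, coefficient = 2
x_3 = 1.6750, f(x_3) = 7.871532, coefficient = 4
x_4 = 1.9000, f(x_4) = 13.032100, coefficient = 2
x_5 = 2.1250, f(x_5) = 20.390869, coefficient = 4
x_6 = 2.3500, f(x_6) = 30.498006, coefficient = 2
x_7 = 2.5750, f(x_7) = 43.965188, coefficient = 4
x_8 = 2.8000, f(x_8) = 61.465600, coefficient = 2
x_9 = 3.0250, f(x_9) = 83.733938, coefficient = 4
x_10 = 3.2500, f(x_10) = 111.566406, coefficient = 1

I ≈ (0.225000/3) × 964.252439 = 72.318933
Exact value: 72.318164
Error: 0.000769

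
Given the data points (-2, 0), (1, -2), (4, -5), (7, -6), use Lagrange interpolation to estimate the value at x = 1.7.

Lagrange interpolation formula:
P(x) = Σ yᵢ × Lᵢ(x)
where Lᵢ(x) = Π_{j≠i} (x - xⱼ)/(xᵢ - xⱼ)

L_0(1.7) = (1.7 - 1)/(-2 - 1) × (1.7 - 4)/(-2 - 4) × (1.7 - 7)/(-2 - 7) = -0.052673
L_1(1.7) = (1.7 - (-2))/(1 - (-2)) × (1.7 - 4)/(1 - 4) × (1.7 - 7)/(1 - 7) = 0.835241
L_2(1.7) = (1.7 - (-2))/(4 - (-2)) × (1.7 - 1)/(4 - 1) × (1.7 - 7)/(4 - 7) = 0.254204
L_3(1.7) = (1.7 - (-2))/(7 - (-2)) × (1.7 - 1)/(7 - 1) × (1.7 - 4)/(7 - 4) = -0.036772

P(1.7) = 0×L_0(1.7) + (-2)×L_1(1.7) + (-5)×L_2(1.7) + (-6)×L_3(1.7)
P(1.7) = -2.720870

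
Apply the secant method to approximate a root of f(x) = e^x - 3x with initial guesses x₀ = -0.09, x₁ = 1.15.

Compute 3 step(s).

f(x) = e^x - 3x
x₀ = -0.09, x₁ = 1.15

Secant formula: x_{n+1} = x_n - f(x_n)(x_n - x_{n-1})/(f(x_n) - f(x_{n-1}))

Iteration 1:
  f(-0.090000) = 1.183931
  f(1.150000) = -0.291807
  x_2 = 1.150000 - (-0.291807)×(1.150000 - (-0.090000))/(-0.291807 - 1.183931)
       = 0.904807
Iteration 2:
  f(1.150000) = -0.291807
  f(0.904807) = -0.242966
  x_3 = 0.904807 - (-0.242966)×(0.904807 - 1.150000)/(-0.242966 - (-0.291807))
       = -0.314938
Iteration 3:
  f(0.904807) = -0.242966
  f(-0.314938) = 1.674649
  x_4 = -0.314938 - 1.674649×(-0.314938 - 0.904807)/(1.674649 - (-0.242966))
       = 0.750263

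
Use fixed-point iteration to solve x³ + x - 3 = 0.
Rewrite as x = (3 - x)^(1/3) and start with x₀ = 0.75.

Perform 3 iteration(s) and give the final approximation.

Equation: x³ + x - 3 = 0
Fixed-point form: x = (3 - x)^(1/3)
x₀ = 0.75

x_1 = g(0.750000) = 1.310371
x_2 = g(1.310371) = 1.191051
x_3 = g(1.191051) = 1.218453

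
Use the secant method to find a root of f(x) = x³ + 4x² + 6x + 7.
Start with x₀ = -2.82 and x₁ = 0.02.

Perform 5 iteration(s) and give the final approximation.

f(x) = x³ + 4x² + 6x + 7
x₀ = -2.82, x₁ = 0.02

Secant formula: x_{n+1} = x_n - f(x_n)(x_n - x_{n-1})/(f(x_n) - f(x_{n-1}))

Iteration 1:
  f(-2.820000) = -0.536168
  f(0.020000) = 7.121608
  x_2 = 0.020000 - 7.121608×(0.020000 - (-2.820000))/(7.121608 - (-0.536168))
       = -2.621154
Iteration 2:
  f(0.020000) = 7.121608
  f(-2.621154) = 0.746365
  x_3 = -2.621154 - 0.746365×(-2.621154 - 0.020000)/(0.746365 - 7.121608)
       = -2.930361
Iteration 3:
  f(-2.621154) = 0.746365
  f(-2.930361) = -1.397156
  x_4 = -2.930361 - (-1.397156)×(-2.930361 - (-2.621154))/(-1.397156 - 0.746365)
       = -2.728819
Iteration 4:
  f(-2.930361) = -1.397156
  f(-2.728819) = 0.092879
  x_5 = -2.728819 - 0.092879×(-2.728819 - (-2.930361))/(0.092879 - (-1.397156))
       = -2.741381
Iteration 5:
  f(-2.728819) = 0.092879
  f(-2.741381) = 0.010447
  x_6 = -2.741381 - 0.010447×(-2.741381 - (-2.728819))/(0.010447 - 0.092879)
       = -2.742974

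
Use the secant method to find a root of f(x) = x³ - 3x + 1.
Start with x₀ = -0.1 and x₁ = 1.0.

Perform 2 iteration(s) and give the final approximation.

f(x) = x³ - 3x + 1
x₀ = -0.1, x₁ = 1.0

Secant formula: x_{n+1} = x_n - f(x_n)(x_n - x_{n-1})/(f(x_n) - f(x_{n-1}))

Iteration 1:
  f(-0.100000) = 1.299000
  f(1.000000) = -1.000000
  x_2 = 1.000000 - (-1.000000)×(1.000000 - (-0.100000))/(-1.000000 - 1.299000)
       = 0.521531
Iteration 2:
  f(1.000000) = -1.000000
  f(0.521531) = -0.422740
  x_3 = 0.521531 - (-0.422740)×(0.521531 - 1.000000)/(-0.422740 - (-1.000000))
       = 0.171139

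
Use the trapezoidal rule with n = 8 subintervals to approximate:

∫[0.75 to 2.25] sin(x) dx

f(x) = sin(x)
a = 0.75, b = 2.25, n = 8
h = (b - a)/n = 0.187500

Trapezoidal rule: (h/2)[f(x₀) + 2f(x₁) + 2f(x₂) + ... + f(xₙ)]

x_0 = 0.7500, f(x_0) = 0.681639, coefficient = 1
x_1 = 0.9375, f(x_1) = 0.806081, coefficient = 2
x_2 = 1.1250, f(x_2) = 0.902268, coefficient = 2
x_3 = 1.3125, f(x_3) = 0.966827, coefficient = 2
x_4 = 1.5000, f(x_4) = 0.997495, coefficient = 2
x_5 = 1.6875, f(x_5) = 0.993198, coefficient = 2
x_6 = 1.8750, f(x_6) = 0.954086, coefficient = 2
x_7 = 2.0625, f(x_7) = 0.881530, coefficient = 2
x_8 = 2.2500, f(x_8) = 0.778073, coefficient = 1

I ≈ (0.187500/2) × 14.462679 = 1.355876
Exact value: 1.359862
Error: 0.003986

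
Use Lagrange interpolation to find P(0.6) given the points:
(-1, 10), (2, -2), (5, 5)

Lagrange interpolation formula:
P(x) = Σ yᵢ × Lᵢ(x)
where Lᵢ(x) = Π_{j≠i} (x - xⱼ)/(xᵢ - xⱼ)

L_0(0.6) = (0.6 - 2)/(-1 - 2) × (0.6 - 5)/(-1 - 5) = 0.342222
L_1(0.6) = (0.6 - (-1))/(2 - (-1)) × (0.6 - 5)/(2 - 5) = 0.782222
L_2(0.6) = (0.6 - (-1))/(5 - (-1)) × (0.6 - 2)/(5 - 2) = -0.124444

P(0.6) = 10×L_0(0.6) + (-2)×L_1(0.6) + 5×L_2(0.6)
P(0.6) = 1.235556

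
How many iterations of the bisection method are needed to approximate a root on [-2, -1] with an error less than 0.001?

We need (b-a)/2^n ≤ 0.001
(-1 - (-2))/2^n ≤ 0.001
1/2^n ≤ 0.001
2^n ≥ 1000
n ≥ log₂(1000) = 9.97
n ≥ 10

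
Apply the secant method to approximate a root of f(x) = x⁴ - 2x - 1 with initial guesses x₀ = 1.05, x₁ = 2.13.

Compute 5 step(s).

f(x) = x⁴ - 2x - 1
x₀ = 1.05, x₁ = 2.13

Secant formula: x_{n+1} = x_n - f(x_n)(x_n - x_{n-1})/(f(x_n) - f(x_{n-1}))

Iteration 1:
  f(1.050000) = -1.884494
  f(2.130000) = 15.323462
  x_2 = 2.130000 - 15.323462×(2.130000 - 1.050000)/(15.323462 - (-1.884494))
       = 1.168274
Iteration 2:
  f(2.130000) = 15.323462
  f(1.168274) = -1.473694
  x_3 = 1.168274 - (-1.473694)×(1.168274 - 2.130000)/(-1.473694 - 15.323462)
       = 1.252651
Iteration 3:
  f(1.168274) = -1.473694
  f(1.252651) = -1.043120
  x_4 = 1.252651 - (-1.043120)×(1.252651 - 1.168274)/(-1.043120 - (-1.473694))
       = 1.457064
Iteration 4:
  f(1.252651) = -1.043120
  f(1.457064) = 0.593156
  x_5 = 1.457064 - 0.593156×(1.457064 - 1.252651)/(0.593156 - (-1.043120))
       = 1.382964
Iteration 5:
  f(1.457064) = 0.593156
  f(1.382964) = -0.107932
  x_6 = 1.382964 - (-0.107932)×(1.382964 - 1.457064)/(-0.107932 - 0.593156)
       = 1.394371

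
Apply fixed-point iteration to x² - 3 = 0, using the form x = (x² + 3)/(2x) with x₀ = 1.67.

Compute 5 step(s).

Equation: x² - 3 = 0
Fixed-point form: x = (x² + 3)/(2x)
x₀ = 1.67

x_1 = g(1.670000) = 1.733204
x_2 = g(1.733204) = 1.732051
x_3 = g(1.732051) = 1.732051
x_4 = g(1.732051) = 1.732051
x_5 = g(1.732051) = 1.732051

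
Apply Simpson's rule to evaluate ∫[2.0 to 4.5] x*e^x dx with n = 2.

f(x) = x*e^x
a = 2.0, b = 4.5, n = 2
h = (b - a)/n = 1.250000

Simpson's rule: (h/3)[f(x₀) + 4f(x₁) + 2f(x₂) + ... + f(xₙ)]

x_0 = 2.0000, f(x_0) = 14.778112, coefficient = 1
x_1 = 3.2500, f(x_1) = 83.818605, coefficient = 4
x_2 = 4.5000, f(x_2) = 405.077091, coefficient = 1

I ≈ (1.250000/3) × 755.129622 = 314.637342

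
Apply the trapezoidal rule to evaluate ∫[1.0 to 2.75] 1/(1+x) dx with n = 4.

f(x) = 1/(1+x)
a = 1.0, b = 2.75, n = 4
h = (b - a)/n = 0.437500

Trapezoidal rule: (h/2)[f(x₀) + 2f(x₁) + 2f(x₂) + ... + f(xₙ)]

x_0 = 1.0000, f(x_0) = 0.500000, coefficient = 1
x_1 = 1.4375, f(x_1) = 0.410256, coefficient = 2
x_2 = 1.8750, f(x_2) = 0.347826, coefficient = 2
x_3 = 2.3125, f(x_3) = 0.301887, coefficient = 2
x_4 = 2.7500, f(x_4) = 0.266667, coefficient = 1

I ≈ (0.437500/2) × 2.886605 = 0.631445
Exact value: 0.628609
Error: 0.002836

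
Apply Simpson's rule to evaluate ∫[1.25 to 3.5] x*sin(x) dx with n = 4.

f(x) = x*sin(x)
a = 1.25, b = 3.5, n = 4
h = (b - a)/n = 0.562500

Simpson's rule: (h/3)[f(x₀) + 4f(x₁) + 2f(x₂) + ... + f(xₙ)]

x_0 = 1.2500, f(x_0) = 1.186231, coefficient = 1
x_1 = 1.8125, f(x_1) = 1.759814, coefficient = 4
x_2 = 2.3750, f(x_2) = 1.647502, coefficient = 2
x_3 = 2.9375, f(x_3) = 0.595369, coefficient = 4
x_4 = 3.5000, f(x_4) = -1.227741, coefficient = 1

I ≈ (0.562500/3) × 12.674223 = 2.376417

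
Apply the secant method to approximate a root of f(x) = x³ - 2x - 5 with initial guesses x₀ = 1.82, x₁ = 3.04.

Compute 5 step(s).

f(x) = x³ - 2x - 5
x₀ = 1.82, x₁ = 3.04

Secant formula: x_{n+1} = x_n - f(x_n)(x_n - x_{n-1})/(f(x_n) - f(x_{n-1}))

Iteration 1:
  f(1.820000) = -2.611432
  f(3.040000) = 17.014464
  x_2 = 3.040000 - 17.014464×(3.040000 - 1.820000)/(17.014464 - (-2.611432))
       = 1.982334
Iteration 2:
  f(3.040000) = 17.014464
  f(1.982334) = -1.174795
  x_3 = 1.982334 - (-1.174795)×(1.982334 - 3.040000)/(-1.174795 - 17.014464)
       = 2.050646
Iteration 3:
  f(1.982334) = -1.174795
  f(2.050646) = -0.478024
  x_4 = 2.050646 - (-0.478024)×(2.050646 - 1.982334)/(-0.478024 - (-1.174795))
       = 2.097511
Iteration 4:
  f(2.050646) = -0.478024
  f(2.097511) = 0.033092
  x_5 = 2.097511 - 0.033092×(2.097511 - 2.050646)/(0.033092 - (-0.478024))
       = 2.094477
Iteration 5:
  f(2.097511) = 0.033092
  f(2.094477) = -0.000830
  x_6 = 2.094477 - (-0.000830)×(2.094477 - 2.097511)/(-0.000830 - 0.033092)
       = 2.094551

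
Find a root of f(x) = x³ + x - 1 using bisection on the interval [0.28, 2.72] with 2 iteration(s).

f(x) = x³ + x - 1
Initial interval: [0.28, 2.72]

Iteration 1:
  c_1 = (0.280000 + 2.720000)/2 = 1.500000
  f(c_1) = f(1.500000) = 3.875000
  f(a) × f(c) < 0, new interval: [0.280000, 1.500000]
Iteration 2:
  c_2 = (0.280000 + 1.500000)/2 = 0.890000
  f(c_2) = f(0.890000) = 0.594969
  f(a) × f(c) < 0, new interval: [0.280000, 0.890000]

After 2 iteration(s), the approximation is c_2 = 0.890000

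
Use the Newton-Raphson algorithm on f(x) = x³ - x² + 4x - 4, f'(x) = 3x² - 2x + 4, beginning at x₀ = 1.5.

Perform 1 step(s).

f(x) = x³ - x² + 4x - 4
f'(x) = 3x² - 2x + 4
x₀ = 1.5

Newton-Raphson formula: x_{n+1} = x_n - f(x_n)/f'(x_n)

Iteration 1:
  f(1.500000) = 3.125000
  f'(1.500000) = 7.750000
  x_1 = 1.500000 - 3.125000/7.750000 = 1.096774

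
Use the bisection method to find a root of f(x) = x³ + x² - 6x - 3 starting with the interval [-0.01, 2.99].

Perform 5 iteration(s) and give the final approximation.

f(x) = x³ + x² - 6x - 3
Initial interval: [-0.01, 2.99]

Iteration 1:
  c_1 = (-0.010000 + 2.990000)/2 = 1.490000
  f(c_1) = f(1.490000) = -6.411951
  f(a) × f(c) ≥ 0, new interval: [1.490000, 2.990000]
Iteration 2:
  c_2 = (1.490000 + 2.990000)/2 = 2.240000
  f(c_2) = f(2.240000) = -0.182976
  f(a) × f(c) ≥ 0, new interval: [2.240000, 2.990000]
Iteration 3:
  c_3 = (2.240000 + 2.990000)/2 = 2.615000
  f(c_3) = f(2.615000) = 6.030183
  f(a) × f(c) < 0, new interval: [2.240000, 2.615000]
Iteration 4:
  c_4 = (2.240000 + 2.615000)/2 = 2.427500
  f(c_4) = f(2.427500) = 2.632422
  f(a) × f(c) < 0, new interval: [2.240000, 2.427500]
Iteration 5:
  c_5 = (2.240000 + 2.427500)/2 = 2.333750
  f(c_5) = f(2.333750) = 1.154400
  f(a) × f(c) < 0, new interval: [2.240000, 2.333750]

After 5 iteration(s), the approximation is c_5 = 2.333750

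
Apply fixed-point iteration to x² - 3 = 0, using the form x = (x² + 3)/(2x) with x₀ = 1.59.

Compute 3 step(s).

Equation: x² - 3 = 0
Fixed-point form: x = (x² + 3)/(2x)
x₀ = 1.59

x_1 = g(1.590000) = 1.738396
x_2 = g(1.738396) = 1.732062
x_3 = g(1.732062) = 1.732051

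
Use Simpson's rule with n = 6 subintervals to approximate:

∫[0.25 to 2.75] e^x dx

f(x) = e^x
a = 0.25, b = 2.75, n = 6
h = (b - a)/n = 0.416667

Simpson's rule: (h/3)[f(x₀) + 4f(x₁) + 2f(x₂) + ... + f(xₙ)]

x_0 = 0.2500, f(x_0) = 1.284025, coefficient = 1
x_1 = 0.6667, f(x_1) = 1.947734, coefficient = 4
x_2 = 1.0833, f(x_2) = 2.954512, coefficient = 2
x_3 = 1.5000, f(x_3) = 4.481689, coefficient = 4
x_4 = 1.9167, f(x_4) = 6.798260, coefficient = 2
x_5 = 2.3333, f(x_5) = 10.312259, coefficient = 4
x_6 = 2.7500, f(x_6) = 15.642632, coefficient = 1

I ≈ (0.416667/3) × 103.398926 = 14.360962
Exact value: 14.358606
Error: 0.002356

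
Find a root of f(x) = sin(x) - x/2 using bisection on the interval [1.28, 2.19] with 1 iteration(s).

f(x) = sin(x) - x/2
Initial interval: [1.28, 2.19]

Iteration 1:
  c_1 = (1.280000 + 2.190000)/2 = 1.735000
  f(c_1) = f(1.735000) = 0.119049
  f(a) × f(c) ≥ 0, new interval: [1.735000, 2.190000]

After 1 iteration(s), the approximation is c_1 = 1.735000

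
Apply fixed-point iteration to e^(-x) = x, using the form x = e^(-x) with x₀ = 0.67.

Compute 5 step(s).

Equation: e^(-x) = x
Fixed-point form: x = e^(-x)
x₀ = 0.67

x_1 = g(0.670000) = 0.511709
x_2 = g(0.511709) = 0.599470
x_3 = g(0.599470) = 0.549102
x_4 = g(0.549102) = 0.577468
x_5 = g(0.577468) = 0.561318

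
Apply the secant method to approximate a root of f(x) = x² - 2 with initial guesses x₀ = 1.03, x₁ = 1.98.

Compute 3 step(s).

f(x) = x² - 2
x₀ = 1.03, x₁ = 1.98

Secant formula: x_{n+1} = x_n - f(x_n)(x_n - x_{n-1})/(f(x_n) - f(x_{n-1}))

Iteration 1:
  f(1.030000) = -0.939100
  f(1.980000) = 1.920400
  x_2 = 1.980000 - 1.920400×(1.980000 - 1.030000)/(1.920400 - (-0.939100))
       = 1.341993
Iteration 2:
  f(1.980000) = 1.920400
  f(1.341993) = -0.199054
  x_3 = 1.341993 - (-0.199054)×(1.341993 - 1.980000)/(-0.199054 - 1.920400)
       = 1.401913
Iteration 3:
  f(1.341993) = -0.199054
  f(1.401913) = -0.034639
  x_4 = 1.401913 - (-0.034639)×(1.401913 - 1.341993)/(-0.034639 - (-0.199054))
       = 1.414537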